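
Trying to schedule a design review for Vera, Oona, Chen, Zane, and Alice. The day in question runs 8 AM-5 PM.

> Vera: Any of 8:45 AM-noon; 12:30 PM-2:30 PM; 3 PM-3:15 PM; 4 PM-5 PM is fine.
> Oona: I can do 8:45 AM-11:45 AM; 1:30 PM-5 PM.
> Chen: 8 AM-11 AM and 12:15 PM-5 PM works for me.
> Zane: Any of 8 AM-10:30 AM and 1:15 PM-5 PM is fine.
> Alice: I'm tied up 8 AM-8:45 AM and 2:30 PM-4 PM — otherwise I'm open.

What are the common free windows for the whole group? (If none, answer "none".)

08:45-10:30, 13:30-14:30, 16:00-17:00

Vera free: 08:45-12:00, 12:30-14:30, 15:00-15:15, 16:00-17:00.
Oona free: 08:45-11:45, 13:30-17:00.
Chen free: 08:00-11:00, 12:15-17:00.
Zane free: 08:00-10:30, 13:15-17:00.
Alice free: 08:45-14:30, 16:00-17:00 (invert busy blocks within the working day).
Vera ∩ Oona: 08:45-11:45, 13:30-14:30, 15:00-15:15, 16:00-17:00.
Vera ∩ Oona ∩ Chen: 08:45-11:00, 13:30-14:30, 15:00-15:15, 16:00-17:00.
Vera ∩ Oona ∩ Chen ∩ Zane: 08:45-10:30, 13:30-14:30, 15:00-15:15, 16:00-17:00.
Vera ∩ Oona ∩ Chen ∩ Zane ∩ Alice: 08:45-10:30, 13:30-14:30, 16:00-17:00.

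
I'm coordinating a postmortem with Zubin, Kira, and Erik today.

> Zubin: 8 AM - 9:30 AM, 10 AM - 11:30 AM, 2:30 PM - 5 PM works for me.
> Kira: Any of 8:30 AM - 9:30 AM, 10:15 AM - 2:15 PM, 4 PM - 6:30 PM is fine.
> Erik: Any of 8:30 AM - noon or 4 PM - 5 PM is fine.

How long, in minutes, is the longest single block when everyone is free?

75

Zubin ∩ Kira: 08:30-09:30, 10:15-11:30, 16:00-17:00.
Zubin ∩ Kira ∩ Erik: 08:30-09:30, 10:15-11:30, 16:00-17:00.
So the common availability across everyone is 08:30-09:30, 10:15-11:30, 16:00-17:00.
The longest is 10:15-11:30 at 75 minutes.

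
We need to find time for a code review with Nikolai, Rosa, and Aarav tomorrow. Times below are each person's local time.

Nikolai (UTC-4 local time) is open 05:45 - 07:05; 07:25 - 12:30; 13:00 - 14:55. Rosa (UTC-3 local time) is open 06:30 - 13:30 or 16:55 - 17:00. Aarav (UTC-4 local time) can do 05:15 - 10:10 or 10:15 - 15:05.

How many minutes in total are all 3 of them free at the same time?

380

Nikolai in UTC: 09:45-11:05, 11:25-16:30, 17:00-18:55 (add 4h to convert from UTC-4).
Rosa in UTC: 09:30-16:30, 19:55-20:00 (add 3h to convert from UTC-3).
Aarav in UTC: 09:15-14:10, 14:15-19:05 (add 4h to convert from UTC-4).
Nikolai ∩ Rosa: 09:45-11:05, 11:25-16:30.
Nikolai ∩ Rosa ∩ Aarav: 09:45-11:05, 11:25-14:10, 14:15-16:30.
Those are the intersection windows.
Summing the common windows: 80 + 165 + 135 = 380 minutes.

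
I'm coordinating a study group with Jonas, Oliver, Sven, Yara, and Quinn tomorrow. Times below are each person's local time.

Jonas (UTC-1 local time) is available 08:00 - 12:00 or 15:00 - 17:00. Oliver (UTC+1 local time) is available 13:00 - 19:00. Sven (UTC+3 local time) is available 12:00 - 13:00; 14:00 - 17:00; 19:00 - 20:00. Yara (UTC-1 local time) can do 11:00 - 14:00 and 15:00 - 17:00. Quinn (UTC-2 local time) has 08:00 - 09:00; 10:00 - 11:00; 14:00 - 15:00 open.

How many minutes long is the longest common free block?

Jonas in UTC: 09:00-13:00, 16:00-18:00 (add 1h to convert from UTC-1).
Oliver in UTC: 12:00-18:00 (subtract 1h to convert from UTC+1).
Sven in UTC: 09:00-10:00, 11:00-14:00, 16:00-17:00 (subtract 3h to convert from UTC+3).
Yara in UTC: 12:00-15:00, 16:00-18:00 (add 1h to convert from UTC-1).
Quinn in UTC: 10:00-11:00, 12:00-13:00, 16:00-17:00 (add 2h to convert from UTC-2).
Jonas ∩ Oliver: 12:00-13:00, 16:00-18:00.
Jonas ∩ Oliver ∩ Sven: 12:00-13:00, 16:00-17:00.
Jonas ∩ Oliver ∩ Sven ∩ Yara: 12:00-13:00, 16:00-17:00.
Jonas ∩ Oliver ∩ Sven ∩ Yara ∩ Quinn: 12:00-13:00, 16:00-17:00.
The longest is 12:00-13:00 at 60 minutes.

60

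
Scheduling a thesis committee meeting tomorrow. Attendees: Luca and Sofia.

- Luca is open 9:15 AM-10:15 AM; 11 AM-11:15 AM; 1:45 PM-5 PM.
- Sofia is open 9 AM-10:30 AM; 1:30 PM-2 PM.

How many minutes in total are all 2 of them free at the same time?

Luca ∩ Sofia: 09:15-10:15, 13:45-14:00.
So the common availability across everyone is 09:15-10:15, 13:45-14:00.
Summing the common windows: 60 + 15 = 75 minutes.

75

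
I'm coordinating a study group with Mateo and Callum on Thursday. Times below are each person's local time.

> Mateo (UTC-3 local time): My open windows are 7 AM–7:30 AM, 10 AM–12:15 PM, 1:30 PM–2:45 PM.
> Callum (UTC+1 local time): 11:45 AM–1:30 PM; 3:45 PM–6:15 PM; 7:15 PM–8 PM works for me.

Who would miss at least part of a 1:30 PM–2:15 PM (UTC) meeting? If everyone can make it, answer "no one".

Callum

Mateo in UTC: 10:00-10:30, 13:00-15:15, 16:30-17:45 (add 3h to convert from UTC-3).
Callum in UTC: 10:45-12:30, 14:45-17:15, 18:15-19:00 (subtract 1h to convert from UTC+1).
Mateo: free for 13:30-14:15. Callum: not fully free for 13:30-14:15.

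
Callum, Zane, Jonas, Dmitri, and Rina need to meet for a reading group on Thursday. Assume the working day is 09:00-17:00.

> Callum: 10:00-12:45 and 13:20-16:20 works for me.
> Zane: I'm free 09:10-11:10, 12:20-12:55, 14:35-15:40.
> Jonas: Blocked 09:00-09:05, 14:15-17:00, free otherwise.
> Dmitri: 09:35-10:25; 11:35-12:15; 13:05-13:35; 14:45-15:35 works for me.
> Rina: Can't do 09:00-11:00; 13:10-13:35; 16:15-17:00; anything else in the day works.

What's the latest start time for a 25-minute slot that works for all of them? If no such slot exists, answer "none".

Callum free: 10:00-12:45, 13:20-16:20.
Zane free: 09:10-11:10, 12:20-12:55, 14:35-15:40.
Jonas free: 09:05-14:15 (invert busy blocks within the working day).
Dmitri free: 09:35-10:25, 11:35-12:15, 13:05-13:35, 14:45-15:35.
Rina free: 11:00-13:10, 13:35-16:15 (invert busy blocks within the working day).
Callum ∩ Zane: 10:00-11:10, 12:20-12:45, 14:35-15:40.
Callum ∩ Zane ∩ Jonas: 10:00-11:10, 12:20-12:45.
Callum ∩ Zane ∩ Jonas ∩ Dmitri: 10:00-10:25.
Callum ∩ Zane ∩ Jonas ∩ Dmitri ∩ Rina: ∅.
There is no time when everyone is free.
No common window is at least 25 minutes long.

none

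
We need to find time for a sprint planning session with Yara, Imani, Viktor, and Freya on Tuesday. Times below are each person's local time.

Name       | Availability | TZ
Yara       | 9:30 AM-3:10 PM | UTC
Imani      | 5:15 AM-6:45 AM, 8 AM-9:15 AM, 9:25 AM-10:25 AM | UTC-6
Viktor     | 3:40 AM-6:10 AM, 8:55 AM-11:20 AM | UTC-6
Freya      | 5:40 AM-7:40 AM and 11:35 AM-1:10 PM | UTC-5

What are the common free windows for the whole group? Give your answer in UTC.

Yara in UTC: 09:30-15:10.
Imani in UTC: 11:15-12:45, 14:00-15:15, 15:25-16:25 (add 6h to convert from UTC-6).
Viktor in UTC: 09:40-12:10, 14:55-17:20 (add 6h to convert from UTC-6).
Freya in UTC: 10:40-12:40, 16:35-18:10 (add 5h to convert from UTC-5).
Yara ∩ Imani: 11:15-12:45, 14:00-15:10.
Yara ∩ Imani ∩ Viktor: 11:15-12:10, 14:55-15:10.
Yara ∩ Imani ∩ Viktor ∩ Freya: 11:15-12:10.

11:15-12:10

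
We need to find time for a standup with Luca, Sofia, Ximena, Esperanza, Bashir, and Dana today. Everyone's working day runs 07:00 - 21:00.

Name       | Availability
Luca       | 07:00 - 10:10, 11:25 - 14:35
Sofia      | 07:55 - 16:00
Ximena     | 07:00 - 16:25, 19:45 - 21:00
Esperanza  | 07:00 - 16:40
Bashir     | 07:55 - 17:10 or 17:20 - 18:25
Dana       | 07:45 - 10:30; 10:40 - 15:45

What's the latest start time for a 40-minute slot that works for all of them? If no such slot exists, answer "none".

Luca ∩ Sofia: 07:55-10:10, 11:25-14:35.
Luca ∩ Sofia ∩ Ximena: 07:55-10:10, 11:25-14:35.
Luca ∩ Sofia ∩ Ximena ∩ Esperanza: 07:55-10:10, 11:25-14:35.
Luca ∩ Sofia ∩ Ximena ∩ Esperanza ∩ Bashir: 07:55-10:10, 11:25-14:35.
Luca ∩ Sofia ∩ Ximena ∩ Esperanza ∩ Bashir ∩ Dana: 07:55-10:10, 11:25-14:35.
The last common window of at least 40 minutes is 11:25-14:35; a 40-minute meeting can start as late as 13:55 and still end by 14:35.

13:55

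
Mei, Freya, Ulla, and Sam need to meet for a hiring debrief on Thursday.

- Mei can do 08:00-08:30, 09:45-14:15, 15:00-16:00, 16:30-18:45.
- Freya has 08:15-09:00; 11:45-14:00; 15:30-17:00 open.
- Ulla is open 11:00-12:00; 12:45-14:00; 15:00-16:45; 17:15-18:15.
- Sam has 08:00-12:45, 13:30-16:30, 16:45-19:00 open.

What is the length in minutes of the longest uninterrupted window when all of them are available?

Mei ∩ Freya: 08:15-08:30, 11:45-14:00, 15:30-16:00, 16:30-17:00.
Mei ∩ Freya ∩ Ulla: 11:45-12:00, 12:45-14:00, 15:30-16:00, 16:30-16:45.
Mei ∩ Freya ∩ Ulla ∩ Sam: 11:45-12:00, 13:30-14:00, 15:30-16:00.
So the common availability across everyone is 11:45-12:00, 13:30-14:00, 15:30-16:00.
The longest is 13:30-14:00 at 30 minutes.

30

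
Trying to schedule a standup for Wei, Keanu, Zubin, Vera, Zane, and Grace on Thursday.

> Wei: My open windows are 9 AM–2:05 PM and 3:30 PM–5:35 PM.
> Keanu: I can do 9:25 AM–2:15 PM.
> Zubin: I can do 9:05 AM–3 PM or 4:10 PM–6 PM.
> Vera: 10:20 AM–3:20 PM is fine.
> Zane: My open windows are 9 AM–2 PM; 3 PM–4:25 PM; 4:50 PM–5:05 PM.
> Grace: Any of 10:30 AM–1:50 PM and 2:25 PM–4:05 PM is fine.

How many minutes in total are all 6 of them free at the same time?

Wei ∩ Keanu: 09:25-14:05.
Wei ∩ Keanu ∩ Zubin: 09:25-14:05.
Wei ∩ Keanu ∩ Zubin ∩ Vera: 10:20-14:05.
Wei ∩ Keanu ∩ Zubin ∩ Vera ∩ Zane: 10:20-14:00.
Wei ∩ Keanu ∩ Zubin ∩ Vera ∩ Zane ∩ Grace: 10:30-13:50.
Those are the intersection windows.
That's a single block of 200 minutes.

200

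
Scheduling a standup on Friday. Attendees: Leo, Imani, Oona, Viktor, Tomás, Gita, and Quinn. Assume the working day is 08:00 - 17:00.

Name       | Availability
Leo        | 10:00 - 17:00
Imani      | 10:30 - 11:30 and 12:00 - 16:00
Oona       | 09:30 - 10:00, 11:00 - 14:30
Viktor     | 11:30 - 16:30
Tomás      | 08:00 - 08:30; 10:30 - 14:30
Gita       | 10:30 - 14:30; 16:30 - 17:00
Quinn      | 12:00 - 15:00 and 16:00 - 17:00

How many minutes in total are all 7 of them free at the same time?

150

Leo ∩ Imani: 10:30-11:30, 12:00-16:00.
Leo ∩ Imani ∩ Oona: 11:00-11:30, 12:00-14:30.
Leo ∩ Imani ∩ Oona ∩ Viktor: 12:00-14:30.
Leo ∩ Imani ∩ Oona ∩ Viktor ∩ Tomás: 12:00-14:30.
Leo ∩ Imani ∩ Oona ∩ Viktor ∩ Tomás ∩ Gita: 12:00-14:30.
Leo ∩ Imani ∩ Oona ∩ Viktor ∩ Tomás ∩ Gita ∩ Quinn: 12:00-14:30.
That's a single block of 150 minutes.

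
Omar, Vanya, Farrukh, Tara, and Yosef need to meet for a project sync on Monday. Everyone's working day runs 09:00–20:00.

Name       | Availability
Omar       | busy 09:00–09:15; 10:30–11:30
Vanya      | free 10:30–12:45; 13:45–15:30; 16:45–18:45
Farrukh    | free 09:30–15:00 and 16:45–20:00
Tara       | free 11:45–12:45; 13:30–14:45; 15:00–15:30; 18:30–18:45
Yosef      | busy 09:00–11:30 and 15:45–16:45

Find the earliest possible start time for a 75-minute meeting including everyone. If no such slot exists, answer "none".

none

Omar free: 09:15-10:30, 11:30-20:00 (invert busy blocks within the working day).
Vanya free: 10:30-12:45, 13:45-15:30, 16:45-18:45.
Farrukh free: 09:30-15:00, 16:45-20:00.
Tara free: 11:45-12:45, 13:30-14:45, 15:00-15:30, 18:30-18:45.
Yosef free: 11:30-15:45, 16:45-20:00 (invert busy blocks within the working day).
Omar ∩ Vanya: 11:30-12:45, 13:45-15:30, 16:45-18:45.
Omar ∩ Vanya ∩ Farrukh: 11:30-12:45, 13:45-15:00, 16:45-18:45.
Omar ∩ Vanya ∩ Farrukh ∩ Tara: 11:45-12:45, 13:45-14:45, 18:30-18:45.
Omar ∩ Vanya ∩ Farrukh ∩ Tara ∩ Yosef: 11:45-12:45, 13:45-14:45, 18:30-18:45.
Those are the intersection windows.
No common window is at least 75 minutes long.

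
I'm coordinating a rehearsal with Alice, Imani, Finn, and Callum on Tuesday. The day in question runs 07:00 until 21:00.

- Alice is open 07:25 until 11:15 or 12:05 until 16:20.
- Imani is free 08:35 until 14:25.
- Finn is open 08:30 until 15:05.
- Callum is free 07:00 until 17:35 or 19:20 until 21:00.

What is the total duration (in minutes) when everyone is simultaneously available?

Alice ∩ Imani: 08:35-11:15, 12:05-14:25.
Alice ∩ Imani ∩ Finn: 08:35-11:15, 12:05-14:25.
Alice ∩ Imani ∩ Finn ∩ Callum: 08:35-11:15, 12:05-14:25.
Those are the intersection windows.
Summing the common windows: 160 + 140 = 300 minutes.

300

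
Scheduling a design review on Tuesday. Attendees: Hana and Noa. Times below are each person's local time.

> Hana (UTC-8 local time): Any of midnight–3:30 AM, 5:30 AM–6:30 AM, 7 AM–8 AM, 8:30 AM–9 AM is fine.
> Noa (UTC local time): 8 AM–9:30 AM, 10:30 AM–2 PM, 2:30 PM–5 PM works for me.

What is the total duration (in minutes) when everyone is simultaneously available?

270

Hana in UTC: 08:00-11:30, 13:30-14:30, 15:00-16:00, 16:30-17:00 (add 8h to convert from UTC-8).
Noa in UTC: 08:00-09:30, 10:30-14:00, 14:30-17:00.
Hana ∩ Noa: 08:00-09:30, 10:30-11:30, 13:30-14:00, 15:00-16:00, 16:30-17:00.
So the common availability across everyone is 08:00-09:30, 10:30-11:30, 13:30-14:00, 15:00-16:00, 16:30-17:00.
Summing the common windows: 90 + 60 + 30 + 60 + 30 = 270 minutes.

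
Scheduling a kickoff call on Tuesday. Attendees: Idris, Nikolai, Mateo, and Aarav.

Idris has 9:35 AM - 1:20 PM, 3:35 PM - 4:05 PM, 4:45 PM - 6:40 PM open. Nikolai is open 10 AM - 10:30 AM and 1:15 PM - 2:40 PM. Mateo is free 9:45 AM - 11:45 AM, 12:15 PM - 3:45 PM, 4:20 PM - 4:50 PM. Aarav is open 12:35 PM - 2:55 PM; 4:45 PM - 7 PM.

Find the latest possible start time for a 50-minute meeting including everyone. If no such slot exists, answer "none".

Idris ∩ Nikolai: 10:00-10:30, 13:15-13:20.
Idris ∩ Nikolai ∩ Mateo: 10:00-10:30, 13:15-13:20.
Idris ∩ Nikolai ∩ Mateo ∩ Aarav: 13:15-13:20.
So the common availability across everyone is 13:15-13:20.
No common window is at least 50 minutes long.

none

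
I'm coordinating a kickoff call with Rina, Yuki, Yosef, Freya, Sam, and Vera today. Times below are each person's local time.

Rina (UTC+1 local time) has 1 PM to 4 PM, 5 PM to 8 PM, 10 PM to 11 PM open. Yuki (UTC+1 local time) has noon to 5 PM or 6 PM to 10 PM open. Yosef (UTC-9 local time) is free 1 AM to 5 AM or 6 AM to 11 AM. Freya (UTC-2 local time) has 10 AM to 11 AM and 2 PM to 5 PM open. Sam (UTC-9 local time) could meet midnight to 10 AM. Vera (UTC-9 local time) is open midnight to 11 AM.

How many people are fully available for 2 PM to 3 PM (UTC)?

Rina in UTC: 12:00-15:00, 16:00-19:00, 21:00-22:00 (subtract 1h to convert from UTC+1).
Yuki in UTC: 11:00-16:00, 17:00-21:00 (subtract 1h to convert from UTC+1).
Yosef in UTC: 10:00-14:00, 15:00-20:00 (add 9h to convert from UTC-9).
Freya in UTC: 12:00-13:00, 16:00-19:00 (add 2h to convert from UTC-2).
Sam in UTC: 09:00-19:00 (add 9h to convert from UTC-9).
Vera in UTC: 09:00-20:00 (add 9h to convert from UTC-9).
Rina, Yuki, Sam, and Vera can make the full 14:00-15:00 slot — that's 4.

4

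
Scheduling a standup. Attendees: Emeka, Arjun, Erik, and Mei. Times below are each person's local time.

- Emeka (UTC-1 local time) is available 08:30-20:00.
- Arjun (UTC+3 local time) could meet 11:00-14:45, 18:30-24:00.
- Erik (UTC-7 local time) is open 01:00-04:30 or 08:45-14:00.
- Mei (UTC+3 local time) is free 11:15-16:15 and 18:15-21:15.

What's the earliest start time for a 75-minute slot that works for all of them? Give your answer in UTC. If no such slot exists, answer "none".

09:30

Emeka in UTC: 09:30-21:00 (add 1h to convert from UTC-1).
Arjun in UTC: 08:00-11:45, 15:30-21:00 (subtract 3h to convert from UTC+3).
Erik in UTC: 08:00-11:30, 15:45-21:00 (add 7h to convert from UTC-7).
Mei in UTC: 08:15-13:15, 15:15-18:15 (subtract 3h to convert from UTC+3).
Emeka ∩ Arjun: 09:30-11:45, 15:30-21:00.
Emeka ∩ Arjun ∩ Erik: 09:30-11:30, 15:45-21:00.
Emeka ∩ Arjun ∩ Erik ∩ Mei: 09:30-11:30, 15:45-18:15.
So the common availability across everyone is 09:30-11:30, 15:45-18:15.
The first common window of at least 75 minutes is 09:30-11:30, so the earliest start is 09:30.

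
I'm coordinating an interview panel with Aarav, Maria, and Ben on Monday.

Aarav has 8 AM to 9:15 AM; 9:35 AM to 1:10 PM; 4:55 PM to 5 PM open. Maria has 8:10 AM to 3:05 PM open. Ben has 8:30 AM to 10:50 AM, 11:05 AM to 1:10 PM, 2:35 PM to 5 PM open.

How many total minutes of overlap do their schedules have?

Aarav ∩ Maria: 08:10-09:15, 09:35-13:10.
Aarav ∩ Maria ∩ Ben: 08:30-09:15, 09:35-10:50, 11:05-13:10.
So the common availability across everyone is 08:30-09:15, 09:35-10:50, 11:05-13:10.
Summing the common windows: 45 + 75 + 125 = 245 minutes.

245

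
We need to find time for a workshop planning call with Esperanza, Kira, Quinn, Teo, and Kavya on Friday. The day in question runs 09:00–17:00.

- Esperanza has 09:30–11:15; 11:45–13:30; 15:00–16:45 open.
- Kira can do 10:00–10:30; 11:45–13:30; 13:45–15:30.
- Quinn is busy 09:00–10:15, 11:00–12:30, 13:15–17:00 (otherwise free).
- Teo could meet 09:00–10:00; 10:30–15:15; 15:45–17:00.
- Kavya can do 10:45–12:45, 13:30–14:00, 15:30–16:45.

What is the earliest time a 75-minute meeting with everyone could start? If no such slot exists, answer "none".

Esperanza free: 09:30-11:15, 11:45-13:30, 15:00-16:45.
Kira free: 10:00-10:30, 11:45-13:30, 13:45-15:30.
Quinn free: 10:15-11:00, 12:30-13:15 (invert busy blocks within the working day).
Teo free: 09:00-10:00, 10:30-15:15, 15:45-17:00.
Kavya free: 10:45-12:45, 13:30-14:00, 15:30-16:45.
Esperanza ∩ Kira: 10:00-10:30, 11:45-13:30, 15:00-15:30.
Esperanza ∩ Kira ∩ Quinn: 10:15-10:30, 12:30-13:15.
Esperanza ∩ Kira ∩ Quinn ∩ Teo: 12:30-13:15.
Esperanza ∩ Kira ∩ Quinn ∩ Teo ∩ Kavya: 12:30-12:45.
No common window is at least 75 minutes long.

none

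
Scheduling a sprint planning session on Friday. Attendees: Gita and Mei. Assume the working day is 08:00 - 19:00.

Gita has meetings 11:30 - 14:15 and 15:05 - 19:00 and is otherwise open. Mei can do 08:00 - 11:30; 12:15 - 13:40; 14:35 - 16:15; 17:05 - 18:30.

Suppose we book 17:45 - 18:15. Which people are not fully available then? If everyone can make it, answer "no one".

Gita

Gita free: 08:00-11:30, 14:15-15:05 (invert busy blocks within the working day).
Mei free: 08:00-11:30, 12:15-13:40, 14:35-16:15, 17:05-18:30.
Gita: not fully free for 17:45-18:15. Mei: free for 17:45-18:15.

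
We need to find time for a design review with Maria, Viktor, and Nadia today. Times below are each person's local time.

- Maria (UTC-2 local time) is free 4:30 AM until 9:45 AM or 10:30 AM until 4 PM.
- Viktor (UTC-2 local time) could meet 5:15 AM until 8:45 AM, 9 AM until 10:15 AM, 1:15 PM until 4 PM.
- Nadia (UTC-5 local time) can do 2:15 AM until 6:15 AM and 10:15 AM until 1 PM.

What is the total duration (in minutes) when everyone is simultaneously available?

390

Maria in UTC: 06:30-11:45, 12:30-18:00 (add 2h to convert from UTC-2).
Viktor in UTC: 07:15-10:45, 11:00-12:15, 15:15-18:00 (add 2h to convert from UTC-2).
Nadia in UTC: 07:15-11:15, 15:15-18:00 (add 5h to convert from UTC-5).
Maria ∩ Viktor: 07:15-10:45, 11:00-11:45, 15:15-18:00.
Maria ∩ Viktor ∩ Nadia: 07:15-10:45, 11:00-11:15, 15:15-18:00.
Those are the intersection windows.
Summing the common windows: 210 + 15 + 165 = 390 minutes.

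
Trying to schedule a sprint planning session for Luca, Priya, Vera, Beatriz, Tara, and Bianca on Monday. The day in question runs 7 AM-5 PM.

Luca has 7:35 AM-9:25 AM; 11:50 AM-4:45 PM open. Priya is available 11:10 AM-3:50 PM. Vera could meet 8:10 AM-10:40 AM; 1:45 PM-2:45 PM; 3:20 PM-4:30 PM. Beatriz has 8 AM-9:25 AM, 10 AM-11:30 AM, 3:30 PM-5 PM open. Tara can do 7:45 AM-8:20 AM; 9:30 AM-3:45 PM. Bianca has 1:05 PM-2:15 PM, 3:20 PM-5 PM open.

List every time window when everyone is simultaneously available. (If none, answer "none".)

15:30-15:45

Luca ∩ Priya: 11:50-15:50.
Luca ∩ Priya ∩ Vera: 13:45-14:45, 15:20-15:50.
Luca ∩ Priya ∩ Vera ∩ Beatriz: 15:30-15:50.
Luca ∩ Priya ∩ Vera ∩ Beatriz ∩ Tara: 15:30-15:45.
Luca ∩ Priya ∩ Vera ∩ Beatriz ∩ Tara ∩ Bianca: 15:30-15:45.
Those are the intersection windows.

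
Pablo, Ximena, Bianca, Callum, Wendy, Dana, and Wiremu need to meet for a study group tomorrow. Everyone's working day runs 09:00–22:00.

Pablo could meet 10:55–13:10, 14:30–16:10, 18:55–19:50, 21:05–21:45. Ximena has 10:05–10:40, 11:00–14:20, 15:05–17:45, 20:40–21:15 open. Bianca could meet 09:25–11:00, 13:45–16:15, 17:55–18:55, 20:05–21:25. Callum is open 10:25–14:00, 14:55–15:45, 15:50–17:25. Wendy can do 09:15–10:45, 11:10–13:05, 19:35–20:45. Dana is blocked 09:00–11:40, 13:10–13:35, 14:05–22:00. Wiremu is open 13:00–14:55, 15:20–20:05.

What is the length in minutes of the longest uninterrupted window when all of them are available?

Pablo free: 10:55-13:10, 14:30-16:10, 18:55-19:50, 21:05-21:45.
Ximena free: 10:05-10:40, 11:00-14:20, 15:05-17:45, 20:40-21:15.
Bianca free: 09:25-11:00, 13:45-16:15, 17:55-18:55, 20:05-21:25.
Callum free: 10:25-14:00, 14:55-15:45, 15:50-17:25.
Wendy free: 09:15-10:45, 11:10-13:05, 19:35-20:45.
Dana free: 11:40-13:10, 13:35-14:05 (invert busy blocks within the working day).
Wiremu free: 13:00-14:55, 15:20-20:05.
Pablo ∩ Ximena: 11:00-13:10, 15:05-16:10, 21:05-21:15.
Pablo ∩ Ximena ∩ Bianca: 15:05-16:10, 21:05-21:15.
Pablo ∩ Ximena ∩ Bianca ∩ Callum: 15:05-15:45, 15:50-16:10.
Pablo ∩ Ximena ∩ Bianca ∩ Callum ∩ Wendy: ∅.
Pablo ∩ Ximena ∩ Bianca ∩ Callum ∩ Wendy ∩ Dana: ∅.
Pablo ∩ Ximena ∩ Bianca ∩ Callum ∩ Wendy ∩ Dana ∩ Wiremu: ∅.
There is no time when everyone is free.
No common window exists, so the longest block is 0 minutes.

0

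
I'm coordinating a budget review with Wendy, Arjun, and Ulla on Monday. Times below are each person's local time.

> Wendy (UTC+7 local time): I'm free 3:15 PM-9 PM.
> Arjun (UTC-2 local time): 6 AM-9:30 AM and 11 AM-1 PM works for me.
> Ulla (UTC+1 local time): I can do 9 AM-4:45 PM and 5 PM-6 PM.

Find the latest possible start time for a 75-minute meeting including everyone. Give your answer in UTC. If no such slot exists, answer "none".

Wendy in UTC: 08:15-14:00 (subtract 7h to convert from UTC+7).
Arjun in UTC: 08:00-11:30, 13:00-15:00 (add 2h to convert from UTC-2).
Ulla in UTC: 08:00-15:45, 16:00-17:00 (subtract 1h to convert from UTC+1).
Wendy ∩ Arjun: 08:15-11:30, 13:00-14:00.
Wendy ∩ Arjun ∩ Ulla: 08:15-11:30, 13:00-14:00.
Those are the intersection windows.
The last common window of at least 75 minutes is 08:15-11:30; a 75-minute meeting can start as late as 10:15 and still end by 11:30.

10:15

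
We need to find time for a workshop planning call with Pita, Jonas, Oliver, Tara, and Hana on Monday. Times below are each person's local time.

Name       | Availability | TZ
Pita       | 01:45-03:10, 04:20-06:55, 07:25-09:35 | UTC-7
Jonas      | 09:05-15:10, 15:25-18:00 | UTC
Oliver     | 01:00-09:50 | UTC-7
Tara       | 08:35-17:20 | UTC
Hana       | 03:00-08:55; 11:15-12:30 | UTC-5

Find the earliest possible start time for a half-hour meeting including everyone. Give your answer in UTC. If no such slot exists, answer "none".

09:05

Pita in UTC: 08:45-10:10, 11:20-13:55, 14:25-16:35 (add 7h to convert from UTC-7).
Jonas in UTC: 09:05-15:10, 15:25-18:00.
Oliver in UTC: 08:00-16:50 (add 7h to convert from UTC-7).
Tara in UTC: 08:35-17:20.
Hana in UTC: 08:00-13:55, 16:15-17:30 (add 5h to convert from UTC-5).
Pita ∩ Jonas: 09:05-10:10, 11:20-13:55, 14:25-15:10, 15:25-16:35.
Pita ∩ Jonas ∩ Oliver: 09:05-10:10, 11:20-13:55, 14:25-15:10, 15:25-16:35.
Pita ∩ Jonas ∩ Oliver ∩ Tara: 09:05-10:10, 11:20-13:55, 14:25-15:10, 15:25-16:35.
Pita ∩ Jonas ∩ Oliver ∩ Tara ∩ Hana: 09:05-10:10, 11:20-13:55, 16:15-16:35.
So the common availability across everyone is 09:05-10:10, 11:20-13:55, 16:15-16:35.
The first common window of at least 30 minutes is 09:05-10:10, so the earliest start is 09:05.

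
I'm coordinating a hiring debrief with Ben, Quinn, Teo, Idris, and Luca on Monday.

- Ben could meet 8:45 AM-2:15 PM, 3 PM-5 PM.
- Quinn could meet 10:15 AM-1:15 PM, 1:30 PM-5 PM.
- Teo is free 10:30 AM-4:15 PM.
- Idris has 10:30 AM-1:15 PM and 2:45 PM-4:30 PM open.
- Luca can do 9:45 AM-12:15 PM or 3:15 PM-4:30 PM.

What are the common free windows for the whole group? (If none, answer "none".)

10:30-12:15, 15:15-16:15

Ben ∩ Quinn: 10:15-13:15, 13:30-14:15, 15:00-17:00.
Ben ∩ Quinn ∩ Teo: 10:30-13:15, 13:30-14:15, 15:00-16:15.
Ben ∩ Quinn ∩ Teo ∩ Idris: 10:30-13:15, 15:00-16:15.
Ben ∩ Quinn ∩ Teo ∩ Idris ∩ Luca: 10:30-12:15, 15:15-16:15.
Those are the intersection windows.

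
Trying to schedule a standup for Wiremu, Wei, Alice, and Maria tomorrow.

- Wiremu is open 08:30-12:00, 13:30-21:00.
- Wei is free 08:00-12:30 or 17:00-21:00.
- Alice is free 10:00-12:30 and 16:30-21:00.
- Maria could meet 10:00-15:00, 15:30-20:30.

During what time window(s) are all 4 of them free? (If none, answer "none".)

Wiremu ∩ Wei: 08:30-12:00, 17:00-21:00.
Wiremu ∩ Wei ∩ Alice: 10:00-12:00, 17:00-21:00.
Wiremu ∩ Wei ∩ Alice ∩ Maria: 10:00-12:00, 17:00-20:30.
So the common availability across everyone is 10:00-12:00, 17:00-20:30.

10:00-12:00, 17:00-20:30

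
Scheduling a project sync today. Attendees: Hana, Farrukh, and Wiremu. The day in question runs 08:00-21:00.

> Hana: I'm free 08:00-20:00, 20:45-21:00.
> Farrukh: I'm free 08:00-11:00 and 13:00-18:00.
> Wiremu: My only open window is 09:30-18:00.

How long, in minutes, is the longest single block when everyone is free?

Hana ∩ Farrukh: 08:00-11:00, 13:00-18:00.
Hana ∩ Farrukh ∩ Wiremu: 09:30-11:00, 13:00-18:00.
The longest is 13:00-18:00 at 300 minutes.

300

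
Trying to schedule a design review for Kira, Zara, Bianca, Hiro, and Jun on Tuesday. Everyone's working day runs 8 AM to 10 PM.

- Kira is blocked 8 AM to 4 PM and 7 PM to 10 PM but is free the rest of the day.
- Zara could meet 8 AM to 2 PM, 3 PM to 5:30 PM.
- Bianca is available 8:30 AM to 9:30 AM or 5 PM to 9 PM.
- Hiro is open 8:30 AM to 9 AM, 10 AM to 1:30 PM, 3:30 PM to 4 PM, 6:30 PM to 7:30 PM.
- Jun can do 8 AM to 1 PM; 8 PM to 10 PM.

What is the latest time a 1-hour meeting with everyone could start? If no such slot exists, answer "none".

none

Kira free: 16:00-19:00 (invert busy blocks within the working day).
Zara free: 08:00-14:00, 15:00-17:30.
Bianca free: 08:30-09:30, 17:00-21:00.
Hiro free: 08:30-09:00, 10:00-13:30, 15:30-16:00, 18:30-19:30.
Jun free: 08:00-13:00, 20:00-22:00.
Kira ∩ Zara: 16:00-17:30.
Kira ∩ Zara ∩ Bianca: 17:00-17:30.
Kira ∩ Zara ∩ Bianca ∩ Hiro: ∅.
Kira ∩ Zara ∩ Bianca ∩ Hiro ∩ Jun: ∅.
There is no time when everyone is free.
No common window is at least 60 minutes long.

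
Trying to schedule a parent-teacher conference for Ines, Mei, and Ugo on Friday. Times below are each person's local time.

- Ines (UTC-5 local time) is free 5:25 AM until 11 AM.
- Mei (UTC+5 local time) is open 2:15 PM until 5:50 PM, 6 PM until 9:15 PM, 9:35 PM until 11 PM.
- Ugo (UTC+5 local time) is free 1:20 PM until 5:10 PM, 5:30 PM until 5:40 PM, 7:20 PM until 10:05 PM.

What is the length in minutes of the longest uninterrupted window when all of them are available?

Ines in UTC: 10:25-16:00 (add 5h to convert from UTC-5).
Mei in UTC: 09:15-12:50, 13:00-16:15, 16:35-18:00 (subtract 5h to convert from UTC+5).
Ugo in UTC: 08:20-12:10, 12:30-12:40, 14:20-17:05 (subtract 5h to convert from UTC+5).
Ines ∩ Mei: 10:25-12:50, 13:00-16:00.
Ines ∩ Mei ∩ Ugo: 10:25-12:10, 12:30-12:40, 14:20-16:00.
Those are the intersection windows.
The longest is 10:25-12:10 at 105 minutes.

105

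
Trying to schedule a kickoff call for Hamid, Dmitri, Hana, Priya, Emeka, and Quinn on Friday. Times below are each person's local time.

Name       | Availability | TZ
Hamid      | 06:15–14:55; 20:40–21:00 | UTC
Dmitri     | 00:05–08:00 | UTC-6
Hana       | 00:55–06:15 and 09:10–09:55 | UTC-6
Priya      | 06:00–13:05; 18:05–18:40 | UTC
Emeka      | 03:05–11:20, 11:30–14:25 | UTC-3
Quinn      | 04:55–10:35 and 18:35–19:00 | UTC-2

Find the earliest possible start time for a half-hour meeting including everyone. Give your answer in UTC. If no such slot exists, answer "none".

06:55

Hamid in UTC: 06:15-14:55, 20:40-21:00.
Dmitri in UTC: 06:05-14:00 (add 6h to convert from UTC-6).
Hana in UTC: 06:55-12:15, 15:10-15:55 (add 6h to convert from UTC-6).
Priya in UTC: 06:00-13:05, 18:05-18:40.
Emeka in UTC: 06:05-14:20, 14:30-17:25 (add 3h to convert from UTC-3).
Quinn in UTC: 06:55-12:35, 20:35-21:00 (add 2h to convert from UTC-2).
Hamid ∩ Dmitri: 06:15-14:00.
Hamid ∩ Dmitri ∩ Hana: 06:55-12:15.
Hamid ∩ Dmitri ∩ Hana ∩ Priya: 06:55-12:15.
Hamid ∩ Dmitri ∩ Hana ∩ Priya ∩ Emeka: 06:55-12:15.
Hamid ∩ Dmitri ∩ Hana ∩ Priya ∩ Emeka ∩ Quinn: 06:55-12:15.
The first common window of at least 30 minutes is 06:55-12:15, so the earliest start is 06:55.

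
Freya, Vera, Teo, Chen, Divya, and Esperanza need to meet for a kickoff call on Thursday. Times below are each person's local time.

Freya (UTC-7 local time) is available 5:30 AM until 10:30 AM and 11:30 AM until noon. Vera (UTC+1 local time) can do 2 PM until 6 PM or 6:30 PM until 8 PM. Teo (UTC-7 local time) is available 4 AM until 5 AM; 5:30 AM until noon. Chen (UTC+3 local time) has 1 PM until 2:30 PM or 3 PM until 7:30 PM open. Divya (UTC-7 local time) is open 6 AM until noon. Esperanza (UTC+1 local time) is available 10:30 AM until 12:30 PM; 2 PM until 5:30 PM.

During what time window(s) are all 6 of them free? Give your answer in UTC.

13:00-16:30

Freya in UTC: 12:30-17:30, 18:30-19:00 (add 7h to convert from UTC-7).
Vera in UTC: 13:00-17:00, 17:30-19:00 (subtract 1h to convert from UTC+1).
Teo in UTC: 11:00-12:00, 12:30-19:00 (add 7h to convert from UTC-7).
Chen in UTC: 10:00-11:30, 12:00-16:30 (subtract 3h to convert from UTC+3).
Divya in UTC: 13:00-19:00 (add 7h to convert from UTC-7).
Esperanza in UTC: 09:30-11:30, 13:00-16:30 (subtract 1h to convert from UTC+1).
Freya ∩ Vera: 13:00-17:00, 18:30-19:00.
Freya ∩ Vera ∩ Teo: 13:00-17:00, 18:30-19:00.
Freya ∩ Vera ∩ Teo ∩ Chen: 13:00-16:30.
Freya ∩ Vera ∩ Teo ∩ Chen ∩ Divya: 13:00-16:30.
Freya ∩ Vera ∩ Teo ∩ Chen ∩ Divya ∩ Esperanza: 13:00-16:30.
So the common availability across everyone is 13:00-16:30.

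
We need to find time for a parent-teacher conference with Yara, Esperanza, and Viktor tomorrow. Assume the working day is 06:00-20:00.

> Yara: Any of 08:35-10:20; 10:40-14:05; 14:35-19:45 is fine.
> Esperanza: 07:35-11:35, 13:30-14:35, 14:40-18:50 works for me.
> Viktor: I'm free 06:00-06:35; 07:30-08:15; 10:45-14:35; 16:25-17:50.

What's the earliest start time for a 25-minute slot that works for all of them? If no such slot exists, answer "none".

Yara ∩ Esperanza: 08:35-10:20, 10:40-11:35, 13:30-14:05, 14:40-18:50.
Yara ∩ Esperanza ∩ Viktor: 10:45-11:35, 13:30-14:05, 16:25-17:50.
The first common window of at least 25 minutes is 10:45-11:35, so the earliest start is 10:45.

10:45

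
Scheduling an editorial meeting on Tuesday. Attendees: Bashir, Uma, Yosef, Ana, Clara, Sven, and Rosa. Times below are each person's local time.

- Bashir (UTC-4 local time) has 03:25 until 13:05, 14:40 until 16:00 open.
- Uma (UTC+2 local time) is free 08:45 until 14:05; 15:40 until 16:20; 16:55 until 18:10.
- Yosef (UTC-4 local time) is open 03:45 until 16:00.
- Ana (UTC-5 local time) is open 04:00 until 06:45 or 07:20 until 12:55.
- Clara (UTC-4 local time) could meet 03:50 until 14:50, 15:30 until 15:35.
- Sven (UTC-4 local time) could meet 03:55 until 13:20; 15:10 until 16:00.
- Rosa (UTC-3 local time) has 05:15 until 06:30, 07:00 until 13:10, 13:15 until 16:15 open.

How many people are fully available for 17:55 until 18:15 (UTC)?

Bashir in UTC: 07:25-17:05, 18:40-20:00 (add 4h to convert from UTC-4).
Uma in UTC: 06:45-12:05, 13:40-14:20, 14:55-16:10 (subtract 2h to convert from UTC+2).
Yosef in UTC: 07:45-20:00 (add 4h to convert from UTC-4).
Ana in UTC: 09:00-11:45, 12:20-17:55 (add 5h to convert from UTC-5).
Clara in UTC: 07:50-18:50, 19:30-19:35 (add 4h to convert from UTC-4).
Sven in UTC: 07:55-17:20, 19:10-20:00 (add 4h to convert from UTC-4).
Rosa in UTC: 08:15-09:30, 10:00-16:10, 16:15-19:15 (add 3h to convert from UTC-3).
Yosef, Clara, and Rosa can make the full 17:55-18:15 slot — that's 3.

3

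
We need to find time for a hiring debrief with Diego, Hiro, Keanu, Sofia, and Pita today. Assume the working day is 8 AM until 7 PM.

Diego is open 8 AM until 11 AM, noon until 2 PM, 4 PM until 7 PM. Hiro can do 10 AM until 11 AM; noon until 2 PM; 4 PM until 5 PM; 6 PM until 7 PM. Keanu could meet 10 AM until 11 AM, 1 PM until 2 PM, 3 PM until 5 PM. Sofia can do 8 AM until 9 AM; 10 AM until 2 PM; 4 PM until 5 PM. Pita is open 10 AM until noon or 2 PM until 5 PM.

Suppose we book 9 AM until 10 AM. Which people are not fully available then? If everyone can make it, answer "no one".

Hiro, Keanu, Pita, Sofia

Diego: free for 09:00-10:00. Hiro: not fully free for 09:00-10:00. Keanu: not fully free for 09:00-10:00. Sofia: not fully free for 09:00-10:00. Pita: not fully free for 09:00-10:00.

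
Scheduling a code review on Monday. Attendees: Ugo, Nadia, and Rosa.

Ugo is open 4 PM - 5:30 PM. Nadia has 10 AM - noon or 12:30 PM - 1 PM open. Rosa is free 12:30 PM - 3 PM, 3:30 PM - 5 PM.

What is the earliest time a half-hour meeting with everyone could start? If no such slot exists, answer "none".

none

Ugo ∩ Nadia: ∅.
Ugo ∩ Nadia ∩ Rosa: ∅.
There is no time when everyone is free.
No common window is at least 30 minutes long.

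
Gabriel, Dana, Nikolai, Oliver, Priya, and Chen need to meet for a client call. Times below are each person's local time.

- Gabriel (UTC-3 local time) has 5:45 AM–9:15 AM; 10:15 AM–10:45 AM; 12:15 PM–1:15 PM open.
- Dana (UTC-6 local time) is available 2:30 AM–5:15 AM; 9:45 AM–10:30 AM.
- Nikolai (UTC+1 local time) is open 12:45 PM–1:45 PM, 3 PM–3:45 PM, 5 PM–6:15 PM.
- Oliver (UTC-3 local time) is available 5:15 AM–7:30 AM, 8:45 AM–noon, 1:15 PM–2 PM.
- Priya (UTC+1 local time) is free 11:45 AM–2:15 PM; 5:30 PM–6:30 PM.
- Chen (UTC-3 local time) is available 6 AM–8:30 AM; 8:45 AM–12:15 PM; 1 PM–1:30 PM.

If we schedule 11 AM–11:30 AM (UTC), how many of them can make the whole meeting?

3

Gabriel in UTC: 08:45-12:15, 13:15-13:45, 15:15-16:15 (add 3h to convert from UTC-3).
Dana in UTC: 08:30-11:15, 15:45-16:30 (add 6h to convert from UTC-6).
Nikolai in UTC: 11:45-12:45, 14:00-14:45, 16:00-17:15 (subtract 1h to convert from UTC+1).
Oliver in UTC: 08:15-10:30, 11:45-15:00, 16:15-17:00 (add 3h to convert from UTC-3).
Priya in UTC: 10:45-13:15, 16:30-17:30 (subtract 1h to convert from UTC+1).
Chen in UTC: 09:00-11:30, 11:45-15:15, 16:00-16:30 (add 3h to convert from UTC-3).
Gabriel, Priya, and Chen can make the full 11:00-11:30 slot — that's 3.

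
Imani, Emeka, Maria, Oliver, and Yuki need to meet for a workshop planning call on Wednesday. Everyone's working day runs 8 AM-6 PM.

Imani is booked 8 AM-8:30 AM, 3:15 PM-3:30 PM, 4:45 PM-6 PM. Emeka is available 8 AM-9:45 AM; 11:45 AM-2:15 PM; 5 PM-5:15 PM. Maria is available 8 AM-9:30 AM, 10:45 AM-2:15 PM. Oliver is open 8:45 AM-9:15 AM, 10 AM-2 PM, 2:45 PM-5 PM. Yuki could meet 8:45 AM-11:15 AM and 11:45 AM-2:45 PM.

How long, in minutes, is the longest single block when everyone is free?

Imani free: 08:30-15:15, 15:30-16:45 (invert busy blocks within the working day).
Emeka free: 08:00-09:45, 11:45-14:15, 17:00-17:15.
Maria free: 08:00-09:30, 10:45-14:15.
Oliver free: 08:45-09:15, 10:00-14:00, 14:45-17:00.
Yuki free: 08:45-11:15, 11:45-14:45.
Imani ∩ Emeka: 08:30-09:45, 11:45-14:15.
Imani ∩ Emeka ∩ Maria: 08:30-09:30, 11:45-14:15.
Imani ∩ Emeka ∩ Maria ∩ Oliver: 08:45-09:15, 11:45-14:00.
Imani ∩ Emeka ∩ Maria ∩ Oliver ∩ Yuki: 08:45-09:15, 11:45-14:00.
The longest is 11:45-14:00 at 135 minutes.

135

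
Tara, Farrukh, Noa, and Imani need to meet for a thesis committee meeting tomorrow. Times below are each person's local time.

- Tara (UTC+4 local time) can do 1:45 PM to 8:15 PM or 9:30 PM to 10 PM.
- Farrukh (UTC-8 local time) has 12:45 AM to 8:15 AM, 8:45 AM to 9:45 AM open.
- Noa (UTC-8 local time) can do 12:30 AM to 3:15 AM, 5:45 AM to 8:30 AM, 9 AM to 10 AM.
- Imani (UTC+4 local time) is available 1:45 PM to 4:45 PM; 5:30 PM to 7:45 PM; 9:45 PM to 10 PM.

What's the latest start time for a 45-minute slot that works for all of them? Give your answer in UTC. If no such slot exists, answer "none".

15:00

Tara in UTC: 09:45-16:15, 17:30-18:00 (subtract 4h to convert from UTC+4).
Farrukh in UTC: 08:45-16:15, 16:45-17:45 (add 8h to convert from UTC-8).
Noa in UTC: 08:30-11:15, 13:45-16:30, 17:00-18:00 (add 8h to convert from UTC-8).
Imani in UTC: 09:45-12:45, 13:30-15:45, 17:45-18:00 (subtract 4h to convert from UTC+4).
Tara ∩ Farrukh: 09:45-16:15, 17:30-17:45.
Tara ∩ Farrukh ∩ Noa: 09:45-11:15, 13:45-16:15, 17:30-17:45.
Tara ∩ Farrukh ∩ Noa ∩ Imani: 09:45-11:15, 13:45-15:45.
The last common window of at least 45 minutes is 13:45-15:45; a 45-minute meeting can start as late as 15:00 and still end by 15:45.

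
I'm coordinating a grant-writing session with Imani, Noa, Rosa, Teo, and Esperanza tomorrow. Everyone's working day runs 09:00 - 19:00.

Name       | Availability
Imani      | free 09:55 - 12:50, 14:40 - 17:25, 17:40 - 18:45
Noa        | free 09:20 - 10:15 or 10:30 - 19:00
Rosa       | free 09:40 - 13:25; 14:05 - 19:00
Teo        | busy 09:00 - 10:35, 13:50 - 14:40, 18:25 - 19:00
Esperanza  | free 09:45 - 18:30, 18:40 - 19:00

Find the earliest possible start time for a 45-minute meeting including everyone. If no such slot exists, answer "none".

Imani free: 09:55-12:50, 14:40-17:25, 17:40-18:45.
Noa free: 09:20-10:15, 10:30-19:00.
Rosa free: 09:40-13:25, 14:05-19:00.
Teo free: 10:35-13:50, 14:40-18:25 (invert busy blocks within the working day).
Esperanza free: 09:45-18:30, 18:40-19:00.
Imani ∩ Noa: 09:55-10:15, 10:30-12:50, 14:40-17:25, 17:40-18:45.
Imani ∩ Noa ∩ Rosa: 09:55-10:15, 10:30-12:50, 14:40-17:25, 17:40-18:45.
Imani ∩ Noa ∩ Rosa ∩ Teo: 10:35-12:50, 14:40-17:25, 17:40-18:25.
Imani ∩ Noa ∩ Rosa ∩ Teo ∩ Esperanza: 10:35-12:50, 14:40-17:25, 17:40-18:25.
Those are the intersection windows.
The first common window of at least 45 minutes is 10:35-12:50, so the earliest start is 10:35.

10:35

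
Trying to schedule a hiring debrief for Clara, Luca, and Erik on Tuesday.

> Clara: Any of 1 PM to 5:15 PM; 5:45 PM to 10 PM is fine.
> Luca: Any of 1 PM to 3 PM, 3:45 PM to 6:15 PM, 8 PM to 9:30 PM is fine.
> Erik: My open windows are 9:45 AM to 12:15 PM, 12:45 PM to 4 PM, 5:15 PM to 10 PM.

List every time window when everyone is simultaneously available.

13:00-15:00, 15:45-16:00, 17:45-18:15, 20:00-21:30

Clara ∩ Luca: 13:00-15:00, 15:45-17:15, 17:45-18:15, 20:00-21:30.
Clara ∩ Luca ∩ Erik: 13:00-15:00, 15:45-16:00, 17:45-18:15, 20:00-21:30.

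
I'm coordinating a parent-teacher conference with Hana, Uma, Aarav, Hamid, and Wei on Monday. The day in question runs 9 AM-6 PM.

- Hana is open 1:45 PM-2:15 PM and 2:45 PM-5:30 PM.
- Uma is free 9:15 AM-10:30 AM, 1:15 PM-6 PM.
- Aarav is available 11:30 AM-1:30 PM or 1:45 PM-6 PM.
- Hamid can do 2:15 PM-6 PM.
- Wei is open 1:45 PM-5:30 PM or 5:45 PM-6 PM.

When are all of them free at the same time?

14:45-17:30

Hana ∩ Uma: 13:45-14:15, 14:45-17:30.
Hana ∩ Uma ∩ Aarav: 13:45-14:15, 14:45-17:30.
Hana ∩ Uma ∩ Aarav ∩ Hamid: 14:45-17:30.
Hana ∩ Uma ∩ Aarav ∩ Hamid ∩ Wei: 14:45-17:30.
Those are the intersection windows.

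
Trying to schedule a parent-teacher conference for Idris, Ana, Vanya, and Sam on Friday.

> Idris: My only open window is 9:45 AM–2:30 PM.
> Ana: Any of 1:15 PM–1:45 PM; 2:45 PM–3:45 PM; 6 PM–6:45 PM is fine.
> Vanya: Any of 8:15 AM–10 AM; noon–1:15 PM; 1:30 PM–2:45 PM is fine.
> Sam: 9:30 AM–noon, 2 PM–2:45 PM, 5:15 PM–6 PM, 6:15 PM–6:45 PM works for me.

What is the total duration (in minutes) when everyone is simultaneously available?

0

Idris ∩ Ana: 13:15-13:45.
Idris ∩ Ana ∩ Vanya: 13:30-13:45.
Idris ∩ Ana ∩ Vanya ∩ Sam: ∅.
There is no time when everyone is free.
There is no common window, so the total is 0 minutes.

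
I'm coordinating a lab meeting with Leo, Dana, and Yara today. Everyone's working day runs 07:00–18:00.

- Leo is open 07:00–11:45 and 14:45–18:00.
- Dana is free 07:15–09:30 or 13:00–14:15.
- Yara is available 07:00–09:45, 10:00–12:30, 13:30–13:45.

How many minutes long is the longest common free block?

135

Leo ∩ Dana: 07:15-09:30.
Leo ∩ Dana ∩ Yara: 07:15-09:30.
The longest is 07:15-09:30 at 135 minutes.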